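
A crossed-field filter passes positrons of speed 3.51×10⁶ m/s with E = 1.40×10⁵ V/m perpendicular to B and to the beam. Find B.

Balance of forces in the selector: qE = qvB ⇒ B = E/v.
B = 1.40×10⁵/3.51×10⁶ = 0.0399 T.

B = 0.0399 T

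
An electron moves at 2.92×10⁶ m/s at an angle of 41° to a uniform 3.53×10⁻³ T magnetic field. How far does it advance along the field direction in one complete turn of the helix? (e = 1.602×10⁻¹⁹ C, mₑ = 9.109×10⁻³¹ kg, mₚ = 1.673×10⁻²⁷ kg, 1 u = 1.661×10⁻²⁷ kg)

v∥ = v cosθ = 2.92×10⁶·cos41° ≈ 2.204×10⁶ m/s.
T = 2πm/(|q|B) = 2π(9.109×10⁻³¹)/((1.602×10⁻¹⁹)(3.53×10⁻³)) ≈ 1.012×10⁻⁸ s.
pitch = v∥ T = (2.204×10⁶)(1.012×10⁻⁸) ≈ 0.0223 m.

p ≈ 0.0223 m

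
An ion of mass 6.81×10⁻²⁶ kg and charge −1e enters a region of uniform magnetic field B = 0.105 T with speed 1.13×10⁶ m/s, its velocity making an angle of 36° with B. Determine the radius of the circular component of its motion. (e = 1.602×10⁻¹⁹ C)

r ≈ 2.69 m

v⊥ = v sinθ = 1.13×10⁶·sin36° ≈ 6.642×10⁵ m/s.
r = m v⊥/(|q|B) = (6.81×10⁻²⁶)(6.642×10⁵)/((1.602×10⁻¹⁹)(0.105)) ≈ 2.69 m.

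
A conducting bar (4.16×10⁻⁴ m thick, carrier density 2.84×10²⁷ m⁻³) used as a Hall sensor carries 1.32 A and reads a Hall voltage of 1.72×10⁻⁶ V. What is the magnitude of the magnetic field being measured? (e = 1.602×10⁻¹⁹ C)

From V_H = IB/(n e t), B = V_H n e t / I.
B = (1.72×10⁻⁶)(2.84×10²⁷)(1.602×10⁻¹⁹)(4.16×10⁻⁴)/1.32 ≈ 0.247 T.

B ≈ 0.247 T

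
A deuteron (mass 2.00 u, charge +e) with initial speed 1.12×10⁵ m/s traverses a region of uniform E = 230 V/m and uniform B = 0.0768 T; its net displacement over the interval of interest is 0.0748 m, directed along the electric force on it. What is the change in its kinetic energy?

The magnetic force is always ⟂ v and does no work; only the electric force changes KE.
ΔKE = F_E · d = |q|E d = (1.602×10⁻¹⁹)(230)(0.0748) ≈ 2.76×10⁻¹⁸ J.

ΔKE ≈ 2.76×10⁻¹⁸ J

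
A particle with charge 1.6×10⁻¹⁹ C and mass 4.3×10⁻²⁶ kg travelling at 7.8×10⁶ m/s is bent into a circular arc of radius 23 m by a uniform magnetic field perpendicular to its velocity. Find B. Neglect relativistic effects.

B ≈ 0.091 T

From |q|vB = mv²/r, B = mv/(|q|r).
B = (4.3×10⁻²⁶)(7.8×10⁶)/((1.6×10⁻¹⁹)(23)) ≈ 0.091 T.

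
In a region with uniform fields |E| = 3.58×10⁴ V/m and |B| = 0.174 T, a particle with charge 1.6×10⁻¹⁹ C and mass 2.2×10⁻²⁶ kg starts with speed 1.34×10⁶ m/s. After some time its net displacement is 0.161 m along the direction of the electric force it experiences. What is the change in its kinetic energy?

ΔKE ≈ 9.22×10⁻¹⁶ J

The magnetic force is always ⟂ v and does no work; only the electric force changes KE.
ΔKE = F_E · d = |q|E d = (1.6×10⁻¹⁹)(3.58×10⁴)(0.161) ≈ 9.22×10⁻¹⁶ J.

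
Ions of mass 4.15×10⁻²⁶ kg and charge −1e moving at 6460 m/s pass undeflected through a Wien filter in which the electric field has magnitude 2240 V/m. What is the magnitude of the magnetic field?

B = 0.347 T

Balance of forces in the selector: qE = qvB ⇒ B = E/v.
B = 2240/6460 = 0.347 T.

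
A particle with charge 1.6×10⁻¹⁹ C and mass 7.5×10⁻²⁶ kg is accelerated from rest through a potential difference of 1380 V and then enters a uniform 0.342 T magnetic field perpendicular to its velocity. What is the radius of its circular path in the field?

r ≈ 0.105 m

Acceleration: |q|V = ½mv² ⇒ v = √(2|q|V/m) = √(2·1.6×10⁻¹⁹·1380/7.5×10⁻²⁶) ≈ 7.673×10⁴ m/s.
In the field: r = mv/(|q|B) = (7.5×10⁻²⁶)(7.673×10⁴)/((1.6×10⁻¹⁹)(0.342)) ≈ 0.105 m.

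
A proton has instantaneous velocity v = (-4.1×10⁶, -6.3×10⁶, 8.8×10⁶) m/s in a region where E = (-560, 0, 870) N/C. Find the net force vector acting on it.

F ≈ (-8.97×10⁻¹⁷, 0, 1.39×10⁻¹⁶) N

Only an electric field acts, so F = qE = (1.602×10⁻¹⁹ C)·(-560, 0, 870) = (-8.97×10⁻¹⁷, 0, 1.39×10⁻¹⁶) N.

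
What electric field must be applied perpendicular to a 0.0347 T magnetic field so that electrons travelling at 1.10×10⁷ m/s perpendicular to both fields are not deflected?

For straight-line motion qE = qvB, so E = vB.
E = 1.10×10⁷ × 0.0347 = 3.82×10⁵ V/m.

E = 3.82×10⁵ V/m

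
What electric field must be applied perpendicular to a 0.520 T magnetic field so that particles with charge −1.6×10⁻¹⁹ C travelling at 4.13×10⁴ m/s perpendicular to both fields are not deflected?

For straight-line motion qE = qvB, so E = vB.
E = 4.13×10⁴ × 0.520 = 2.15×10⁴ V/m.

E = 2.15×10⁴ V/m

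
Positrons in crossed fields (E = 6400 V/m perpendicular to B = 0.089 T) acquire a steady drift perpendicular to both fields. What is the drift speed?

The steady drift has the magnetic force balancing the electric force, so v_d = E/B.
v_d = 6400/0.089 = 7.2×10⁴ m/s.

v_d ≈ 7.2×10⁴ m/s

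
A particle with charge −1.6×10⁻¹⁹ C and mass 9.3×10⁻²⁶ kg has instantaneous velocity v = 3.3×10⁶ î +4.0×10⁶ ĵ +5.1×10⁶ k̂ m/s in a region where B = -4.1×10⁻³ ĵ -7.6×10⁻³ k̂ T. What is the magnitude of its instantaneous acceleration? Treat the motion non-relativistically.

|a| ≈ 5.17×10¹⁰ m/s²

v×B = (-9490, 2.51×10⁴, -1.35×10⁴) N/C.
F = q v×B = (−1.6×10⁻¹⁹ C)·(-9490, 2.51×10⁴, -1.35×10⁴) = (1.52×10⁻¹⁵, -4.01×10⁻¹⁵, 2.16×10⁻¹⁵) N.
|a| = |F|/m = 4.806×10⁻¹⁵/9.3×10⁻²⁶ ≈ 5.17×10¹⁰ m/s².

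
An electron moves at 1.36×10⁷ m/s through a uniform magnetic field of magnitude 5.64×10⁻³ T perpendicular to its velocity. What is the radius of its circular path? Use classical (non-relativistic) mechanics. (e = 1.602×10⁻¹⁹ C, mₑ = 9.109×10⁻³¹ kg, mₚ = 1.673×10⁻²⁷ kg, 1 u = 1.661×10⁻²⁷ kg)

The magnetic force provides the centripetal force: |q|vB = mv²/r.
r = mv/(|q|B) = (9.109×10⁻³¹)(1.36×10⁷)/((1.602×10⁻¹⁹)(5.64×10⁻³)) ≈ 0.0137 m.

r ≈ 0.0137 m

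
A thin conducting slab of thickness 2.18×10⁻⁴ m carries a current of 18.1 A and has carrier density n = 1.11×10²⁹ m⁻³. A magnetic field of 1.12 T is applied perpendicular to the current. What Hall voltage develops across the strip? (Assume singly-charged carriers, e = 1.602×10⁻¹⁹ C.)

V_H = IB/(n e t).
V_H = (18.1)(1.12)/((1.11×10²⁹)(1.602×10⁻¹⁹)(2.18×10⁻⁴)) ≈ 5.23×10⁻⁶ V.

V_H ≈ 5.23×10⁻⁶ V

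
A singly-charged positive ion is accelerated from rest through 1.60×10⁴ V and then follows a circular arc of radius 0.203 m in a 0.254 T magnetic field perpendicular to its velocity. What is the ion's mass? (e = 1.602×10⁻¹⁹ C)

Combine |q|V = ½mv² and r = mv/(|q|B): eliminate v to get m = qB²r²/(2V).
m = (1.602×10⁻¹⁹)(0.254)²(0.203)²/(2·1.60×10⁴) ≈ 1.33×10⁻²⁶ kg.

m ≈ 1.33×10⁻²⁶ kg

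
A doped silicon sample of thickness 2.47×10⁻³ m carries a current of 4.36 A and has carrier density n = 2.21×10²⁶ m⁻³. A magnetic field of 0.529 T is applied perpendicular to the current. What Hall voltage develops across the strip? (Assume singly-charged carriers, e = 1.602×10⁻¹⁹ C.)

V_H ≈ 2.64×10⁻⁵ V

V_H = IB/(n e t).
V_H = (4.36)(0.529)/((2.21×10²⁶)(1.602×10⁻¹⁹)(2.47×10⁻³)) ≈ 2.64×10⁻⁵ V.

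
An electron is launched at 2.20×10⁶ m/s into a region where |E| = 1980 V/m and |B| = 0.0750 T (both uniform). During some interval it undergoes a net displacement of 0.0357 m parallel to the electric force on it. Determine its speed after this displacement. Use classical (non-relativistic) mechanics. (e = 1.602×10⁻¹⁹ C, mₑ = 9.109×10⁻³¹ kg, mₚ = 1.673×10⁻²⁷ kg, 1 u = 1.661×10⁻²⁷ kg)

B does no work; ΔKE = |q|E d.
½mv_f² = ½mv₀² + |q|Ed = ½(9.109×10⁻³¹)(2.20×10⁶)² + (1.602×10⁻¹⁹)(1980)(0.0357) ≈ 2.204×10⁻¹⁸ J + 1.132×10⁻¹⁷ J ≈ 1.353×10⁻¹⁷ J.
v_f = √(2·1.353×10⁻¹⁷/9.109×10⁻³¹) ≈ 5.45×10⁶ m/s.

v_f ≈ 5.45×10⁶ m/s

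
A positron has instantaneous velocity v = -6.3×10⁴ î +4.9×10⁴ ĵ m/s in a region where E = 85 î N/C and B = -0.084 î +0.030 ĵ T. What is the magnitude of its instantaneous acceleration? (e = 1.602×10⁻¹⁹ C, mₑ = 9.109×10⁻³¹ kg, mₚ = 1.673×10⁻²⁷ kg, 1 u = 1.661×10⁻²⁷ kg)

v×B = (0, 0, 2230) N/C.
E + v×B = (85.0, 0, 2230) N/C.
F = q(E + v×B) = (1.602×10⁻¹⁹ C)·(85.0, 0, 2230) = (1.36×10⁻¹⁷, 0, 3.57×10⁻¹⁶) N.
|a| = |F|/m = 3.569×10⁻¹⁶/9.109×10⁻³¹ ≈ 3.92×10¹⁴ m/s².

|a| ≈ 3.92×10¹⁴ m/s²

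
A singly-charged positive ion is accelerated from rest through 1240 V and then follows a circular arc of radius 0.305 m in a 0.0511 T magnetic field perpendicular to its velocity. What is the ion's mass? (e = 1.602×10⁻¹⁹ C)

m ≈ 1.57×10⁻²⁶ kg

Combine |q|V = ½mv² and r = mv/(|q|B): eliminate v to get m = qB²r²/(2V).
m = (1.602×10⁻¹⁹)(0.0511)²(0.305)²/(2·1240) ≈ 1.57×10⁻²⁶ kg.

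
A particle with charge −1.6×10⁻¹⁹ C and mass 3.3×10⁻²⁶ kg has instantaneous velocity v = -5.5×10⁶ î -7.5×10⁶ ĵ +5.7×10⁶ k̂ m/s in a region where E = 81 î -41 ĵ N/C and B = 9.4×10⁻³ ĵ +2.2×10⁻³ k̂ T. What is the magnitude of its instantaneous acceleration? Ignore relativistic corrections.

v×B = (-7.01×10⁴, 1.21×10⁴, -5.17×10⁴) N/C.
E + v×B = (-7.00×10⁴, 1.21×10⁴, -5.17×10⁴) N/C.
F = q(E + v×B) = (−1.6×10⁻¹⁹ C)·(-7.00×10⁴, 1.21×10⁴, -5.17×10⁴) = (1.12×10⁻¹⁴, -1.93×10⁻¹⁵, 8.27×10⁻¹⁵) N.
|a| = |F|/m = 1.406×10⁻¹⁴/3.3×10⁻²⁶ ≈ 4.26×10¹¹ m/s².

|a| ≈ 4.26×10¹¹ m/s²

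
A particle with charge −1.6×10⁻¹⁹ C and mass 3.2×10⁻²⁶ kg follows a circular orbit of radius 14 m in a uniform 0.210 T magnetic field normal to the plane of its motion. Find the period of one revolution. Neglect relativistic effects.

The cyclotron period depends only on m, q, B: T = 2πm/(|q|B).
T = 2π(3.2×10⁻²⁶)/((1.6×10⁻¹⁹)(0.210)) ≈ 5.98×10⁻⁶ s.

T ≈ 5.98×10⁻⁶ s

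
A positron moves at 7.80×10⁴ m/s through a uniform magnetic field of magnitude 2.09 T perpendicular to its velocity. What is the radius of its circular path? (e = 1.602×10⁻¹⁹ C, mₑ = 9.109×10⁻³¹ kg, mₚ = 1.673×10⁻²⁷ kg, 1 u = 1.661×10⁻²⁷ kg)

The magnetic force provides the centripetal force: |q|vB = mv²/r.
r = mv/(|q|B) = (9.109×10⁻³¹)(7.80×10⁴)/((1.602×10⁻¹⁹)(2.09)) ≈ 2.12×10⁻⁷ m.

r ≈ 2.12×10⁻⁷ m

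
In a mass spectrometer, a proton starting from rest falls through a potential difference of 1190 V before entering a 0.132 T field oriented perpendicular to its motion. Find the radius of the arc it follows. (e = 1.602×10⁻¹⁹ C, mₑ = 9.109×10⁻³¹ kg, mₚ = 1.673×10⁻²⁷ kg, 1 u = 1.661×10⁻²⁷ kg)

r ≈ 0.0378 m

Acceleration: |q|V = ½mv² ⇒ v = √(2|q|V/m) = √(2·1.602×10⁻¹⁹·1190/1.673×10⁻²⁷) ≈ 4.774×10⁵ m/s.
In the field: r = mv/(|q|B) = (1.673×10⁻²⁷)(4.774×10⁵)/((1.602×10⁻¹⁹)(0.132)) ≈ 0.0378 m.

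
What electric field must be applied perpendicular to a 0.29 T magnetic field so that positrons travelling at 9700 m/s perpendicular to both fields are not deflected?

For straight-line motion qE = qvB, so E = vB.
E = 9700 × 0.29 = 2800 V/m.

E = 2800 V/m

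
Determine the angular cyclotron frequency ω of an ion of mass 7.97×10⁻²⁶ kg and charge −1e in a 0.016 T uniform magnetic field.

ω ≈ 3.2×10⁴ rad/s

ω = |q|B/m.
ω = (1.602×10⁻¹⁹)(0.016)/7.97×10⁻²⁶ ≈ 3.2×10⁴ rad/s.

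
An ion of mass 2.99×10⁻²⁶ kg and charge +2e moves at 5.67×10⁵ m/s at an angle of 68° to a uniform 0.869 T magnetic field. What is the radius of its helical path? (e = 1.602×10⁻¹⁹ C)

v⊥ = v sinθ = 5.67×10⁵·sin68° ≈ 5.257×10⁵ m/s.
r = m v⊥/(|q|B) = (2.99×10⁻²⁶)(5.257×10⁵)/((3.204×10⁻¹⁹)(0.869)) ≈ 0.0565 m.

r ≈ 0.0565 m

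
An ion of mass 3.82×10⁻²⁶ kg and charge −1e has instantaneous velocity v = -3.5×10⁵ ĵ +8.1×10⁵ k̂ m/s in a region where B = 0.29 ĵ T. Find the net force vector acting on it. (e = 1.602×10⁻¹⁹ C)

v×B = (-2.35×10⁵, 0, 0) N/C.
F = q v×B = (−1.602×10⁻¹⁹ C)·(-2.35×10⁵, 0, 0) = (3.76×10⁻¹⁴, 0, 0) N.

F ≈ (3.76×10⁻¹⁴, 0, 0) N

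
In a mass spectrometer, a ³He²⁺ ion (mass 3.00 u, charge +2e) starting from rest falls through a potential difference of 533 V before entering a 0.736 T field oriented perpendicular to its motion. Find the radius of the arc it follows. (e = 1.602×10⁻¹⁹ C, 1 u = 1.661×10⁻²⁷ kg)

Acceleration: |q|V = ½mv² ⇒ v = √(2|q|V/m) = √(2·3.204×10⁻¹⁹·533/4.983×10⁻²⁷) ≈ 2.618×10⁵ m/s.
In the field: r = mv/(|q|B) = (4.983×10⁻²⁷)(2.618×10⁵)/((3.204×10⁻¹⁹)(0.736)) ≈ 5.53×10⁻³ m.

r ≈ 5.53×10⁻³ m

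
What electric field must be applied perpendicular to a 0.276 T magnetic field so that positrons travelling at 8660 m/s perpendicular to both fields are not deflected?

For straight-line motion qE = qvB, so E = vB.
E = 8660 × 0.276 = 2390 V/m.

E = 2390 V/m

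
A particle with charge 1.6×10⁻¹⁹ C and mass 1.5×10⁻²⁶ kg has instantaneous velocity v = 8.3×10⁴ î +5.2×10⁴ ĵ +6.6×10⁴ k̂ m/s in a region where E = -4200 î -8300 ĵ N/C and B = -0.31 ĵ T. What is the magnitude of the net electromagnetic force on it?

|F| ≈ 5.05×10⁻¹⁵ N

v×B = (2.05×10⁴, 0, -2.57×10⁴) N/C.
E + v×B = (1.63×10⁴, -8300, -2.57×10⁴) N/C.
F = q(E + v×B) = (1.6×10⁻¹⁹ C)·(1.63×10⁴, -8300, -2.57×10⁴) = (2.60×10⁻¹⁵, -1.33×10⁻¹⁵, -4.12×10⁻¹⁵) N.
|F| = 5.05×10⁻¹⁵ N.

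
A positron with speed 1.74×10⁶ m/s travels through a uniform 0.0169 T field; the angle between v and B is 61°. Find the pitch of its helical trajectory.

v∥ = v cosθ = 1.74×10⁶·cos61° ≈ 8.436×10⁵ m/s.
T = 2πm/(|q|B) = 2π(9.109×10⁻³¹)/((1.602×10⁻¹⁹)(0.0169)) ≈ 2.114×10⁻⁹ s.
pitch = v∥ T = (8.436×10⁵)(2.114×10⁻⁹) ≈ 1.78×10⁻³ m.

p ≈ 1.78×10⁻³ m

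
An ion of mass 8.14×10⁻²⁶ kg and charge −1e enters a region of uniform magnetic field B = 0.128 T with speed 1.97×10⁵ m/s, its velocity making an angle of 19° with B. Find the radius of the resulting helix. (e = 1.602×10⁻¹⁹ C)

v⊥ = v sinθ = 1.97×10⁵·sin19° ≈ 6.414×10⁴ m/s.
r = m v⊥/(|q|B) = (8.14×10⁻²⁶)(6.414×10⁴)/((1.602×10⁻¹⁹)(0.128)) ≈ 0.255 m.

r ≈ 0.255 m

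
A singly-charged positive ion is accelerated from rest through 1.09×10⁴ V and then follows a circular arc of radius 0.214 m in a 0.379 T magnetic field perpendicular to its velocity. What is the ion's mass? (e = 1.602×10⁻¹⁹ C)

m ≈ 4.83×10⁻²⁶ kg

Combine |q|V = ½mv² and r = mv/(|q|B): eliminate v to get m = qB²r²/(2V).
m = (1.602×10⁻¹⁹)(0.379)²(0.214)²/(2·1.09×10⁴) ≈ 4.83×10⁻²⁶ kg.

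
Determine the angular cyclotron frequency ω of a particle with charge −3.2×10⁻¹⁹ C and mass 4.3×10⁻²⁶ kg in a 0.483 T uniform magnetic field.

ω ≈ 3.59×10⁶ rad/s

ω = |q|B/m.
ω = (3.2×10⁻¹⁹)(0.483)/4.3×10⁻²⁶ ≈ 3.59×10⁶ rad/s.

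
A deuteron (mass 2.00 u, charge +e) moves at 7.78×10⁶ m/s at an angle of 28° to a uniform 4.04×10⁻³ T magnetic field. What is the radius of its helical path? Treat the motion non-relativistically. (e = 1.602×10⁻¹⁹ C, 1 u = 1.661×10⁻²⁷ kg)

v⊥ = v sinθ = 7.78×10⁶·sin28° ≈ 3.652×10⁶ m/s.
r = m v⊥/(|q|B) = (3.322×10⁻²⁷)(3.652×10⁶)/((1.602×10⁻¹⁹)(4.04×10⁻³)) ≈ 18.7 m.

r ≈ 18.7 m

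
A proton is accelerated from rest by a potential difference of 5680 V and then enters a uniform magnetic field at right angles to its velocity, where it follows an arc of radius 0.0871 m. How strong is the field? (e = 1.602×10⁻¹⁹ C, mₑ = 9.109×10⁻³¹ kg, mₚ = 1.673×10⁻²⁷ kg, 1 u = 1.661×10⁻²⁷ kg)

B ≈ 0.125 T

v = √(2|q|V/m) = √(2·1.602×10⁻¹⁹·5680/1.673×10⁻²⁷) ≈ 1.043×10⁶ m/s.
B = mv/(|q|r) = (1.673×10⁻²⁷)(1.043×10⁶)/((1.602×10⁻¹⁹)(0.0871)) ≈ 0.125 T.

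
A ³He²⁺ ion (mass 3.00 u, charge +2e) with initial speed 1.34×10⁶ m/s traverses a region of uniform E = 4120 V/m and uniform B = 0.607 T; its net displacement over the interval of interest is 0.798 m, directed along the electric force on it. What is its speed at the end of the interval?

B does no work; ΔKE = |q|E d.
½mv_f² = ½mv₀² + |q|Ed = ½(4.983×10⁻²⁷)(1.34×10⁶)² + (3.204×10⁻¹⁹)(4120)(0.798) ≈ 4.474×10⁻¹⁵ J + 1.053×10⁻¹⁵ J ≈ 5.527×10⁻¹⁵ J.
v_f = √(2·5.527×10⁻¹⁵/4.983×10⁻²⁷) ≈ 1.49×10⁶ m/s.

v_f ≈ 1.49×10⁶ m/s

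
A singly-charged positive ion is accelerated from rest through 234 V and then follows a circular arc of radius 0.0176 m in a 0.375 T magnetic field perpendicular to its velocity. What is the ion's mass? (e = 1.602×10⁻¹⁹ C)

Combine |q|V = ½mv² and r = mv/(|q|B): eliminate v to get m = qB²r²/(2V).
m = (1.602×10⁻¹⁹)(0.375)²(0.0176)²/(2·234) ≈ 1.49×10⁻²⁶ kg.

m ≈ 1.49×10⁻²⁶ kg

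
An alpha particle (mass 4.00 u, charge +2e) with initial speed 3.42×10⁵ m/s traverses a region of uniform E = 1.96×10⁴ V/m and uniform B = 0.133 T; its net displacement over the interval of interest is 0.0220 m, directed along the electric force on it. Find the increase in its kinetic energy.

The magnetic force is always ⟂ v and does no work; only the electric force changes KE.
ΔKE = F_E · d = |q|E d = (3.204×10⁻¹⁹)(1.96×10⁴)(0.0220) ≈ 1.38×10⁻¹⁶ J.

ΔKE ≈ 1.38×10⁻¹⁶ J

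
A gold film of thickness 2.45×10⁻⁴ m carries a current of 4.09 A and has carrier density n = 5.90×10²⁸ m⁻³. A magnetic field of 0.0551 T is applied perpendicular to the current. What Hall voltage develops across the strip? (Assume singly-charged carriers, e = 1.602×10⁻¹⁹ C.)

V_H = IB/(n e t).
V_H = (4.09)(0.0551)/((5.90×10²⁸)(1.602×10⁻¹⁹)(2.45×10⁻⁴)) ≈ 9.73×10⁻⁸ V.

V_H ≈ 9.73×10⁻⁸ V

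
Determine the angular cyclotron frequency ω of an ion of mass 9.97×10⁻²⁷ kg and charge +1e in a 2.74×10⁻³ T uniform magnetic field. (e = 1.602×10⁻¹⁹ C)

ω ≈ 4.40×10⁴ rad/s

ω = |q|B/m.
ω = (1.602×10⁻¹⁹)(2.74×10⁻³)/9.97×10⁻²⁷ ≈ 4.40×10⁴ rad/s.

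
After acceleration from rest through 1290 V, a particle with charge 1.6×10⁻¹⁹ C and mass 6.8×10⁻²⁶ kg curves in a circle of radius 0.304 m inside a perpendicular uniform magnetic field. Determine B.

B ≈ 0.109 T

v = √(2|q|V/m) = √(2·1.6×10⁻¹⁹·1290/6.8×10⁻²⁶) ≈ 7.791×10⁴ m/s.
B = mv/(|q|r) = (6.8×10⁻²⁶)(7.791×10⁴)/((1.6×10⁻¹⁹)(0.304)) ≈ 0.109 T.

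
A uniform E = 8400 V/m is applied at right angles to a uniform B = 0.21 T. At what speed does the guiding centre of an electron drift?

v_d ≈ 4.0×10⁴ m/s

The steady drift has the magnetic force balancing the electric force, so v_d = E/B.
v_d = 8400/0.21 = 4.0×10⁴ m/s.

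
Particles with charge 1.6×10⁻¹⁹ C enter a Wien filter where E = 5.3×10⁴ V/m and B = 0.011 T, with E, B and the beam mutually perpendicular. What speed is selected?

v = 4.8×10⁶ m/s

For undeflected motion the electric and magnetic forces balance: qE = qvB.
v = E/B = 5.3×10⁴/0.011 = 4.8×10⁶ m/s.
The result is independent of the particle's charge and mass.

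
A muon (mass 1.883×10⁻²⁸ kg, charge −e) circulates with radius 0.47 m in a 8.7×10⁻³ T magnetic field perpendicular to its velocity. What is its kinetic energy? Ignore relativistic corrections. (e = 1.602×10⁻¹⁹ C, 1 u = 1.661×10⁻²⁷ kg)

v = |q|Br/m, then KE = ½mv² = (qBr)²/(2m).
v = (1.602×10⁻¹⁹)(8.7×10⁻³)(0.47)/1.883×10⁻²⁸ ≈ 3.479×10⁶ m/s.
KE = ½(1.883×10⁻²⁸)(3.479×10⁶)² ≈ 1.1×10⁻¹⁵ J = 7100 eV.

KE ≈ 7100 eV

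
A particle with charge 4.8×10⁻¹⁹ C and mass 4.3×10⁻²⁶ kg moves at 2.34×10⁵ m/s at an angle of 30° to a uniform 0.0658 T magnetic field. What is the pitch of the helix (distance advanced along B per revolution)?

p ≈ 1.73 m

v∥ = v cosθ = 2.34×10⁵·cos30° ≈ 2.026×10⁵ m/s.
T = 2πm/(|q|B) = 2π(4.3×10⁻²⁶)/((4.8×10⁻¹⁹)(0.0658)) ≈ 8.554×10⁻⁶ s.
pitch = v∥ T = (2.026×10⁵)(8.554×10⁻⁶) ≈ 1.73 m.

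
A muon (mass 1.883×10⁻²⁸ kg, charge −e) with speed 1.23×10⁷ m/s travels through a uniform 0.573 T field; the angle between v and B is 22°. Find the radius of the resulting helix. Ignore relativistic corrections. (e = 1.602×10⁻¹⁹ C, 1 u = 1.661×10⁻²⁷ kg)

v⊥ = v sinθ = 1.23×10⁷·sin22° ≈ 4.608×10⁶ m/s.
r = m v⊥/(|q|B) = (1.883×10⁻²⁸)(4.608×10⁶)/((1.602×10⁻¹⁹)(0.573)) ≈ 9.45×10⁻³ m.

r ≈ 9.45×10⁻³ m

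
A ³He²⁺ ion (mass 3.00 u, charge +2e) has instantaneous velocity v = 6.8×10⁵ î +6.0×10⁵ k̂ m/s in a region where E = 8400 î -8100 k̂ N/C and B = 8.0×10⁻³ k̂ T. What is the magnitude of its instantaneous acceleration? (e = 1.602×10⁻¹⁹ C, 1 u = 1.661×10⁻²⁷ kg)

v×B = (0, -5440, 0) N/C.
E + v×B = (8400, -5440, -8100) N/C.
F = q(E + v×B) = (3.204×10⁻¹⁹ C)·(8400, -5440, -8100) = (2.69×10⁻¹⁵, -1.74×10⁻¹⁵, -2.60×10⁻¹⁵) N.
|a| = |F|/m = 4.125×10⁻¹⁵/4.983×10⁻²⁷ ≈ 8.28×10¹¹ m/s².

|a| ≈ 8.28×10¹¹ m/s²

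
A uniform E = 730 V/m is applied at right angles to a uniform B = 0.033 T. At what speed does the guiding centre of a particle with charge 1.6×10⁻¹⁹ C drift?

v_d ≈ 2.2×10⁴ m/s

The steady drift has the magnetic force balancing the electric force, so v_d = E/B.
v_d = 730/0.033 = 2.2×10⁴ m/s.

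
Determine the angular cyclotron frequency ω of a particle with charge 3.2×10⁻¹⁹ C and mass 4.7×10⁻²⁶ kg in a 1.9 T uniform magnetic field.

ω ≈ 1.3×10⁷ rad/s

ω = |q|B/m.
ω = (3.2×10⁻¹⁹)(1.9)/4.7×10⁻²⁶ ≈ 1.3×10⁷ rad/s.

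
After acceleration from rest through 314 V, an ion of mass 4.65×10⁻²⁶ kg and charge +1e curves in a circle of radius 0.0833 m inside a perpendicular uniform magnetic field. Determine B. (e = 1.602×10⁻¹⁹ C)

B ≈ 0.162 T

v = √(2|q|V/m) = √(2·1.602×10⁻¹⁹·314/4.65×10⁻²⁶) ≈ 4.651×10⁴ m/s.
B = mv/(|q|r) = (4.65×10⁻²⁶)(4.651×10⁴)/((1.602×10⁻¹⁹)(0.0833)) ≈ 0.162 T.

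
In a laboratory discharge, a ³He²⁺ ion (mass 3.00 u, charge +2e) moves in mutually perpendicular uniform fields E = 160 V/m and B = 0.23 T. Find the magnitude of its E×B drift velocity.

The E×B drift speed is v_d = E/B.
v_d = 160/0.23 = 700 m/s.

v_d ≈ 700 m/s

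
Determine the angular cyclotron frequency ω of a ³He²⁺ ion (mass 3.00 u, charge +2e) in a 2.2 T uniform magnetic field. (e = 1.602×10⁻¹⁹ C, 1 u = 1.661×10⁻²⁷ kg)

ω ≈ 1.4×10⁸ rad/s

ω = |q|B/m.
ω = (3.204×10⁻¹⁹)(2.2)/4.983×10⁻²⁷ ≈ 1.4×10⁸ rad/s.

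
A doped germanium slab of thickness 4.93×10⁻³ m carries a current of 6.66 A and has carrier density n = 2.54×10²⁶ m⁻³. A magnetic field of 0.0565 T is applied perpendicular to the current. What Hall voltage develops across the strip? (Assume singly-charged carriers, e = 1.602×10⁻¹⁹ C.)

V_H ≈ 1.88×10⁻⁶ V

V_H = IB/(n e t).
V_H = (6.66)(0.0565)/((2.54×10²⁶)(1.602×10⁻¹⁹)(4.93×10⁻³)) ≈ 1.88×10⁻⁶ V.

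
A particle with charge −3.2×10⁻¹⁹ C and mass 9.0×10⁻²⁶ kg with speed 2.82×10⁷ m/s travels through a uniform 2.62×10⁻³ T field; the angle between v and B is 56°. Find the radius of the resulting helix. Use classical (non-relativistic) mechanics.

v⊥ = v sinθ = 2.82×10⁷·sin56° ≈ 2.338×10⁷ m/s.
r = m v⊥/(|q|B) = (9.0×10⁻²⁶)(2.338×10⁷)/((3.2×10⁻¹⁹)(2.62×10⁻³)) ≈ 2510 m.

r ≈ 2510 m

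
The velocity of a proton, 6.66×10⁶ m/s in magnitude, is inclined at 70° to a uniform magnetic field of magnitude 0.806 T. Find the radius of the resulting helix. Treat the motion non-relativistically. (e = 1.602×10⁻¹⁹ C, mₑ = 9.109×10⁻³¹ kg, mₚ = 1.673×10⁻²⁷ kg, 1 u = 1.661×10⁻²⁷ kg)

v⊥ = v sinθ = 6.66×10⁶·sin70° ≈ 6.258×10⁶ m/s.
r = m v⊥/(|q|B) = (1.673×10⁻²⁷)(6.258×10⁶)/((1.602×10⁻¹⁹)(0.806)) ≈ 0.0811 m.

r ≈ 0.0811 m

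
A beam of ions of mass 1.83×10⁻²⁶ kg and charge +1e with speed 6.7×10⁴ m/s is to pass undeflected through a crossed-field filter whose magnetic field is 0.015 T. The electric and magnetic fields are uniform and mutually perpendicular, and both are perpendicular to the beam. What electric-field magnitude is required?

E = 1000 V/m

For straight-line motion qE = qvB, so E = vB.
E = 6.7×10⁴ × 0.015 = 1000 V/m.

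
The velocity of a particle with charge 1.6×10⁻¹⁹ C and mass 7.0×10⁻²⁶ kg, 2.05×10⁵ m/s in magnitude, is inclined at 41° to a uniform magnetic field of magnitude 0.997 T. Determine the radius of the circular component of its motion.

r ≈ 0.0590 m

v⊥ = v sinθ = 2.05×10⁵·sin41° ≈ 1.345×10⁵ m/s.
r = m v⊥/(|q|B) = (7.0×10⁻²⁶)(1.345×10⁵)/((1.6×10⁻¹⁹)(0.997)) ≈ 0.0590 m.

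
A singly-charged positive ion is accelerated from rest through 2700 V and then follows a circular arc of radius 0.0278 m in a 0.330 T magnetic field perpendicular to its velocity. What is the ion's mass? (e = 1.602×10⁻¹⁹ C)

m ≈ 2.50×10⁻²⁷ kg

Combine |q|V = ½mv² and r = mv/(|q|B): eliminate v to get m = qB²r²/(2V).
m = (1.602×10⁻¹⁹)(0.330)²(0.0278)²/(2·2700) ≈ 2.50×10⁻²⁷ kg.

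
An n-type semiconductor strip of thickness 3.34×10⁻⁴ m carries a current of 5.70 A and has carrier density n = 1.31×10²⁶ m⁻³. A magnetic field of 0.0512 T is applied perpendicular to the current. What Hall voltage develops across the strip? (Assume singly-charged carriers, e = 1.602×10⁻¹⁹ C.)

V_H = IB/(n e t).
V_H = (5.70)(0.0512)/((1.31×10²⁶)(1.602×10⁻¹⁹)(3.34×10⁻⁴)) ≈ 4.16×10⁻⁵ V.

V_H ≈ 4.16×10⁻⁵ V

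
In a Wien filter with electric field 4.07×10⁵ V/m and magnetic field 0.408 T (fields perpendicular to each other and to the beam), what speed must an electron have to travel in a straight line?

Zero net Lorentz force requires |qE| = |q v×B|, i.e. E = vB.
v = E/B = 4.07×10⁵/0.408 = 9.98×10⁵ m/s.

v = 9.98×10⁵ m/s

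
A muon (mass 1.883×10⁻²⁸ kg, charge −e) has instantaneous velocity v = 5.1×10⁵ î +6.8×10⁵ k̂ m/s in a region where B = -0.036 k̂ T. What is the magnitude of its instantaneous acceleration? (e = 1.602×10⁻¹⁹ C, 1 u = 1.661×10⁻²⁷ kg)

|a| ≈ 1.56×10¹³ m/s²

v×B = (0, 1.84×10⁴, 0) N/C.
F = q v×B = (−1.602×10⁻¹⁹ C)·(0, 1.84×10⁴, 0) = (0, -2.94×10⁻¹⁵, 0) N.
|a| = |F|/m = 2.941×10⁻¹⁵/1.883×10⁻²⁸ ≈ 1.56×10¹³ m/s².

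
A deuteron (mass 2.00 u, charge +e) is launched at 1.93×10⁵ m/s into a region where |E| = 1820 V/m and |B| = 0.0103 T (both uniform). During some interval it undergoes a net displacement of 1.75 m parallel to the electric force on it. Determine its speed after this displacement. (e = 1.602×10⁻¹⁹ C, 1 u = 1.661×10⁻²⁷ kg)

B does no work; ΔKE = |q|E d.
½mv_f² = ½mv₀² + |q|Ed = ½(3.322×10⁻²⁷)(1.93×10⁵)² + (1.602×10⁻¹⁹)(1820)(1.75) ≈ 6.187×10⁻¹⁷ J + 5.102×10⁻¹⁶ J ≈ 5.721×10⁻¹⁶ J.
v_f = √(2·5.721×10⁻¹⁶/3.322×10⁻²⁷) ≈ 5.87×10⁵ m/s.

v_f ≈ 5.87×10⁵ m/s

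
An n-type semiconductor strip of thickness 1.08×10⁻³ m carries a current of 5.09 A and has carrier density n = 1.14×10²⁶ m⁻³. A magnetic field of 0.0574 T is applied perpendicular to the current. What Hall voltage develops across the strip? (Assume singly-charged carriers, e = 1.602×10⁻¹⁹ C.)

V_H ≈ 1.48×10⁻⁵ V

V_H = IB/(n e t).
V_H = (5.09)(0.0574)/((1.14×10²⁶)(1.602×10⁻¹⁹)(1.08×10⁻³)) ≈ 1.48×10⁻⁵ V.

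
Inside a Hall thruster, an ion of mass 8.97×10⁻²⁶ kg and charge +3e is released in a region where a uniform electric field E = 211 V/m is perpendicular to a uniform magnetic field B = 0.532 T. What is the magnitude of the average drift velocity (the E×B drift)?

v_d ≈ 397 m/s

In crossed fields the guiding centre drifts at v_d = |E×B|/B² = E/B, independent of charge and mass.
v_d = 211/0.532 = 397 m/s.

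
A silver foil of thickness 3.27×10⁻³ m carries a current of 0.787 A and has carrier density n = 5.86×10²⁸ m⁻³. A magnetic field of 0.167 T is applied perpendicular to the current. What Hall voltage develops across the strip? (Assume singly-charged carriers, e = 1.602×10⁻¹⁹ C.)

V_H = IB/(n e t).
V_H = (0.787)(0.167)/((5.86×10²⁸)(1.602×10⁻¹⁹)(3.27×10⁻³)) ≈ 4.28×10⁻⁹ V.

V_H ≈ 4.28×10⁻⁹ V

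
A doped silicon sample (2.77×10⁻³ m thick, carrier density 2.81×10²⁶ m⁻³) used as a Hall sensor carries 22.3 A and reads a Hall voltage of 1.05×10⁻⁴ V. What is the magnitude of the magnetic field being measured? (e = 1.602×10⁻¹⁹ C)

From V_H = IB/(n e t), B = V_H n e t / I.
B = (1.05×10⁻⁴)(2.81×10²⁶)(1.602×10⁻¹⁹)(2.77×10⁻³)/22.3 ≈ 0.587 T.

B ≈ 0.587 T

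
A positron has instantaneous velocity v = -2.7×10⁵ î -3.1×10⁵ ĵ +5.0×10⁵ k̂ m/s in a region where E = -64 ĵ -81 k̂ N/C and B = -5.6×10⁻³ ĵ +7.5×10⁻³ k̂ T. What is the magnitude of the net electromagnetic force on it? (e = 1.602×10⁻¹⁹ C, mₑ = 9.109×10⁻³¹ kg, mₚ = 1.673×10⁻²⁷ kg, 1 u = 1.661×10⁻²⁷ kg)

v×B = (475, 2020, 1510) N/C.
E + v×B = (475, 1960, 1430) N/C.
F = q(E + v×B) = (1.602×10⁻¹⁹ C)·(475, 1960, 1430) = (7.61×10⁻¹⁷, 3.14×10⁻¹⁶, 2.29×10⁻¹⁶) N.
|F| = 3.96×10⁻¹⁶ N.

|F| ≈ 3.96×10⁻¹⁶ N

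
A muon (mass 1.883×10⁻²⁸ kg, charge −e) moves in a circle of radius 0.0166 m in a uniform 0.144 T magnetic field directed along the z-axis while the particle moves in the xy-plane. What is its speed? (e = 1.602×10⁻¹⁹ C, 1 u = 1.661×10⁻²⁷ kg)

From |q|vB = mv²/r, v = |q|Br/m.
v = (1.602×10⁻¹⁹)(0.144)(0.0166)/1.883×10⁻²⁸ ≈ 2.03×10⁶ m/s.

v ≈ 2.03×10⁶ m/s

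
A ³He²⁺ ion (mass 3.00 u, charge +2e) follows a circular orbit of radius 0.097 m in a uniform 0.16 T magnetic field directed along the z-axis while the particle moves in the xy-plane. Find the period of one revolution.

The cyclotron period depends only on m, q, B: T = 2πm/(|q|B).
T = 2π(4.983×10⁻²⁷)/((3.204×10⁻¹⁹)(0.16)) ≈ 6.1×10⁻⁷ s.

T ≈ 6.1×10⁻⁷ s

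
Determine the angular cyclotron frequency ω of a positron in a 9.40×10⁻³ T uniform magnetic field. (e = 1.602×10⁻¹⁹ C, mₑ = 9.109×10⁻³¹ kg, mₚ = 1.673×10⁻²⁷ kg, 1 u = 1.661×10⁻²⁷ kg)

ω ≈ 1.65×10⁹ rad/s

ω = |q|B/m.
ω = (1.602×10⁻¹⁹)(9.40×10⁻³)/9.109×10⁻³¹ ≈ 1.65×10⁹ rad/s.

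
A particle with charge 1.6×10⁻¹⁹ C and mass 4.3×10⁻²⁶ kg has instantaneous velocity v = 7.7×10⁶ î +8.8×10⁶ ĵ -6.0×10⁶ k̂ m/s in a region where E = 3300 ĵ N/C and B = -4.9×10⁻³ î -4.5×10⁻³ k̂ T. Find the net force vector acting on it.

F ≈ (-6.34×10⁻¹⁵, 1.08×10⁻¹⁴, 6.90×10⁻¹⁵) N

v×B = (-3.96×10⁴, 6.40×10⁴, 4.31×10⁴) N/C.
E + v×B = (-3.96×10⁴, 6.74×10⁴, 4.31×10⁴) N/C.
F = q(E + v×B) = (1.6×10⁻¹⁹ C)·(-3.96×10⁴, 6.74×10⁴, 4.31×10⁴) = (-6.34×10⁻¹⁵, 1.08×10⁻¹⁴, 6.90×10⁻¹⁵) N.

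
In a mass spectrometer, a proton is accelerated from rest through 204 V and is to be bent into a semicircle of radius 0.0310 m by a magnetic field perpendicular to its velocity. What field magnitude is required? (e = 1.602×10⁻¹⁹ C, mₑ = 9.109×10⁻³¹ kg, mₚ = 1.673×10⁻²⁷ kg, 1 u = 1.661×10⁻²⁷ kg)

B ≈ 0.0666 T

v = √(2|q|V/m) = √(2·1.602×10⁻¹⁹·204/1.673×10⁻²⁷) ≈ 1.977×10⁵ m/s.
B = mv/(|q|r) = (1.673×10⁻²⁷)(1.977×10⁵)/((1.602×10⁻¹⁹)(0.0310)) ≈ 0.0666 T.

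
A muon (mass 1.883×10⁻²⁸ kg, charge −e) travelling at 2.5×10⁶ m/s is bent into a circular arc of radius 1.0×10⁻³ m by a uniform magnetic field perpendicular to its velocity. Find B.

From |q|vB = mv²/r, B = mv/(|q|r).
B = (1.883×10⁻²⁸)(2.5×10⁶)/((1.602×10⁻¹⁹)(1.0×10⁻³)) ≈ 2.9 T.

B ≈ 2.9 T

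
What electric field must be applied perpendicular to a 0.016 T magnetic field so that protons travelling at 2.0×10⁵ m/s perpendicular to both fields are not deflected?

For straight-line motion qE = qvB, so E = vB.
E = 2.0×10⁵ × 0.016 = 3200 V/m.

E = 3200 V/m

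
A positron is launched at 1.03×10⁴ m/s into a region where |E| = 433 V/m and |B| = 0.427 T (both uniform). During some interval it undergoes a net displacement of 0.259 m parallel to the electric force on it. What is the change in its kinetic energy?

The magnetic force is always ⟂ v and does no work; only the electric force changes KE.
ΔKE = F_E · d = |q|E d = (1.602×10⁻¹⁹)(433)(0.259) ≈ 1.80×10⁻¹⁷ J.

ΔKE ≈ 1.80×10⁻¹⁷ J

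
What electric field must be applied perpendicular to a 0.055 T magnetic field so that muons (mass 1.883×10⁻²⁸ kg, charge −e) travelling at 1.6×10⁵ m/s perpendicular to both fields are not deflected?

E = 8800 V/m

For straight-line motion qE = qvB, so E = vB.
E = 1.6×10⁵ × 0.055 = 8800 V/m.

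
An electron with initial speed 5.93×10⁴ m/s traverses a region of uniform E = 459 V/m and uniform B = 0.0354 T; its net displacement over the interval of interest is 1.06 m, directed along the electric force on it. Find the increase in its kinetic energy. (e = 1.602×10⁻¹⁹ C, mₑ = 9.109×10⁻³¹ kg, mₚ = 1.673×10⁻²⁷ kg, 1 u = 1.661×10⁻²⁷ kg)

ΔKE ≈ 7.79×10⁻¹⁷ J

The magnetic force is always ⟂ v and does no work; only the electric force changes KE.
ΔKE = F_E · d = |q|E d = (1.602×10⁻¹⁹)(459)(1.06) ≈ 7.79×10⁻¹⁷ J.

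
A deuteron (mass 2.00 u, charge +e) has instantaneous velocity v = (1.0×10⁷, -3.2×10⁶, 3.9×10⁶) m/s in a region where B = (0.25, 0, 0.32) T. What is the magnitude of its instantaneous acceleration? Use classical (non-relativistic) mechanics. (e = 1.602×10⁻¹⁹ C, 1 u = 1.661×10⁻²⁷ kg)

v×B = (-1.02×10⁶, -2.22×10⁶, 8.00×10⁵) N/C.
F = q v×B = (1.602×10⁻¹⁹ C)·(-1.02×10⁶, -2.22×10⁶, 8.00×10⁵) = (-1.64×10⁻¹³, -3.56×10⁻¹³, 1.28×10⁻¹³) N.
|a| = |F|/m = 4.128×10⁻¹³/3.322×10⁻²⁷ ≈ 1.24×10¹⁴ m/s².

|a| ≈ 1.24×10¹⁴ m/s²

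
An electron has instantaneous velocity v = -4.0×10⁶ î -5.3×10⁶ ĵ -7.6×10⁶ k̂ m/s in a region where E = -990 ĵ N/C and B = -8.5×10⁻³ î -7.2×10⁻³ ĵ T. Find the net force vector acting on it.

F ≈ (8.77×10⁻¹⁵, -1.02×10⁻¹⁴, 2.60×10⁻¹⁵) N

v×B = (-5.47×10⁴, 6.46×10⁴, -1.62×10⁴) N/C.
E + v×B = (-5.47×10⁴, 6.36×10⁴, -1.62×10⁴) N/C.
F = q(E + v×B) = (−1.602×10⁻¹⁹ C)·(-5.47×10⁴, 6.36×10⁴, -1.62×10⁴) = (8.77×10⁻¹⁵, -1.02×10⁻¹⁴, 2.60×10⁻¹⁵) N.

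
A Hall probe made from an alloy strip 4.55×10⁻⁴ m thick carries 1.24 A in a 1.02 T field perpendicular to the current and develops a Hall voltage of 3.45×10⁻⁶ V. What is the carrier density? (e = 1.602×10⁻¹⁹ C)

From V_H = IB/(n e t), n = IB/(V_H e t).
n = (1.24)(1.02)/((3.45×10⁻⁶)(1.602×10⁻¹⁹)(4.55×10⁻⁴)) ≈ 5.03×10²⁷ m⁻³.

n ≈ 5.03×10²⁷ m⁻³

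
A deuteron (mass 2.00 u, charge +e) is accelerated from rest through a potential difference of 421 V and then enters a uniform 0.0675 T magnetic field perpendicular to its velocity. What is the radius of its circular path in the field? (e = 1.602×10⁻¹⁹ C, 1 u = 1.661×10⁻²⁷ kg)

Acceleration: |q|V = ½mv² ⇒ v = √(2|q|V/m) = √(2·1.602×10⁻¹⁹·421/3.322×10⁻²⁷) ≈ 2.015×10⁵ m/s.
In the field: r = mv/(|q|B) = (3.322×10⁻²⁷)(2.015×10⁵)/((1.602×10⁻¹⁹)(0.0675)) ≈ 0.0619 m.

r ≈ 0.0619 m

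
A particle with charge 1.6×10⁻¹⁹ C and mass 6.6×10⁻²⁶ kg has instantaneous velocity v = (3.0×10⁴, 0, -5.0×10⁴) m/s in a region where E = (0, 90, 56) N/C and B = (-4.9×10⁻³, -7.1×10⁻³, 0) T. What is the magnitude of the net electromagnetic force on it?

|F| ≈ 8.20×10⁻¹⁷ N

v×B = (-355, 245, -213) N/C.
E + v×B = (-355, 335, -157) N/C.
F = q(E + v×B) = (1.6×10⁻¹⁹ C)·(-355, 335, -157) = (-5.68×10⁻¹⁷, 5.36×10⁻¹⁷, -2.51×10⁻¹⁷) N.
|F| = 8.20×10⁻¹⁷ N.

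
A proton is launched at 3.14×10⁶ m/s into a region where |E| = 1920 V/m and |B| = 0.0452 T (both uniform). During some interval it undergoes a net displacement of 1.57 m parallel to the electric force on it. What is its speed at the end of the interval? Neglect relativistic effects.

B does no work; ΔKE = |q|E d.
½mv_f² = ½mv₀² + |q|Ed = ½(1.673×10⁻²⁷)(3.14×10⁶)² + (1.602×10⁻¹⁹)(1920)(1.57) ≈ 8.248×10⁻¹⁵ J + 4.829×10⁻¹⁶ J ≈ 8.730×10⁻¹⁵ J.
v_f = √(2·8.730×10⁻¹⁵/1.673×10⁻²⁷) ≈ 3.23×10⁶ m/s.

v_f ≈ 3.23×10⁶ m/s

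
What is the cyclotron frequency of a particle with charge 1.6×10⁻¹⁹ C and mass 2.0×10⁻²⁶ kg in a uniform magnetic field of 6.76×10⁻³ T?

f ≈ 8610 Hz

f = |q|B/(2πm).
f = (1.6×10⁻¹⁹)(6.76×10⁻³)/(2π·2.0×10⁻²⁶) ≈ 8610 Hz.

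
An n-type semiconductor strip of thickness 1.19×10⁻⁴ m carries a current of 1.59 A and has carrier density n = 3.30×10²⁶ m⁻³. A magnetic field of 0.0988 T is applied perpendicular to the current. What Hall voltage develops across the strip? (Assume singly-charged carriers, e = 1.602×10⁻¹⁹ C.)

V_H ≈ 2.50×10⁻⁵ V

V_H = IB/(n e t).
V_H = (1.59)(0.0988)/((3.30×10²⁶)(1.602×10⁻¹⁹)(1.19×10⁻⁴)) ≈ 2.50×10⁻⁵ V.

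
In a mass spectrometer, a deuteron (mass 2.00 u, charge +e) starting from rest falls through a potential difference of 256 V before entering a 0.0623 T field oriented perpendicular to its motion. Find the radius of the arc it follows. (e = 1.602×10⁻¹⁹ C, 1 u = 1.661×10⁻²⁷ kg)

Acceleration: |q|V = ½mv² ⇒ v = √(2|q|V/m) = √(2·1.602×10⁻¹⁹·256/3.322×10⁻²⁷) ≈ 1.571×10⁵ m/s.
In the field: r = mv/(|q|B) = (3.322×10⁻²⁷)(1.571×10⁵)/((1.602×10⁻¹⁹)(0.0623)) ≈ 0.0523 m.

r ≈ 0.0523 m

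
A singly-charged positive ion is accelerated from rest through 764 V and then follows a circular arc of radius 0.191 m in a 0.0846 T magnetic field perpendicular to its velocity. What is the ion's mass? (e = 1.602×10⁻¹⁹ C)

m ≈ 2.74×10⁻²⁶ kg

Combine |q|V = ½mv² and r = mv/(|q|B): eliminate v to get m = qB²r²/(2V).
m = (1.602×10⁻¹⁹)(0.0846)²(0.191)²/(2·764) ≈ 2.74×10⁻²⁶ kg.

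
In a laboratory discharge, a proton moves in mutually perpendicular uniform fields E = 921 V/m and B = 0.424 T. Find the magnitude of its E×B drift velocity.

The steady drift has the magnetic force balancing the electric force, so v_d = E/B.
v_d = 921/0.424 = 2170 m/s.

v_d ≈ 2170 m/s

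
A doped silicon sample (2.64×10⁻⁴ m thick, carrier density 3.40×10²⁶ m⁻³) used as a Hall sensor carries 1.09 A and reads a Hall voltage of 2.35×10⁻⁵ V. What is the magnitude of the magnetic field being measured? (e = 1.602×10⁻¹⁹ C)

From V_H = IB/(n e t), B = V_H n e t / I.
B = (2.35×10⁻⁵)(3.40×10²⁶)(1.602×10⁻¹⁹)(2.64×10⁻⁴)/1.09 ≈ 0.310 T.

B ≈ 0.310 T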